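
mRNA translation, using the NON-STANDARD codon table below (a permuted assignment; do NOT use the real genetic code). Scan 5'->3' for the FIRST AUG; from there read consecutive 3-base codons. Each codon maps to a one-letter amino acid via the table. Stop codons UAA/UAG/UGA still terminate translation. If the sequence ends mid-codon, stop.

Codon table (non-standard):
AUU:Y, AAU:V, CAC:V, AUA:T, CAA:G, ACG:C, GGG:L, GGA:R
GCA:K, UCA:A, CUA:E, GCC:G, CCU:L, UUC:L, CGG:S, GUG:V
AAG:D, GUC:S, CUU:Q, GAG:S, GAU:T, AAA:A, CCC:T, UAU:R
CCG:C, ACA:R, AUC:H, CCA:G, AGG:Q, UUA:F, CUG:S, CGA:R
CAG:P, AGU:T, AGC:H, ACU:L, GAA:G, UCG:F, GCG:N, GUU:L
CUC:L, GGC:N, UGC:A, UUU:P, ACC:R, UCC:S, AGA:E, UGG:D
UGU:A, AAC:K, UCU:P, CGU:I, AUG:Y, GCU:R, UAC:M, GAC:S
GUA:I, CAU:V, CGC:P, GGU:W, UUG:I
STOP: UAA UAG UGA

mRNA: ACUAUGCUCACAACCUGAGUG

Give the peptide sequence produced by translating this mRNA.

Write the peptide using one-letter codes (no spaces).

Answer: YLRR

Derivation:
start AUG at pos 3
pos 3: AUG -> Y; peptide=Y
pos 6: CUC -> L; peptide=YL
pos 9: ACA -> R; peptide=YLR
pos 12: ACC -> R; peptide=YLRR
pos 15: UGA -> STOP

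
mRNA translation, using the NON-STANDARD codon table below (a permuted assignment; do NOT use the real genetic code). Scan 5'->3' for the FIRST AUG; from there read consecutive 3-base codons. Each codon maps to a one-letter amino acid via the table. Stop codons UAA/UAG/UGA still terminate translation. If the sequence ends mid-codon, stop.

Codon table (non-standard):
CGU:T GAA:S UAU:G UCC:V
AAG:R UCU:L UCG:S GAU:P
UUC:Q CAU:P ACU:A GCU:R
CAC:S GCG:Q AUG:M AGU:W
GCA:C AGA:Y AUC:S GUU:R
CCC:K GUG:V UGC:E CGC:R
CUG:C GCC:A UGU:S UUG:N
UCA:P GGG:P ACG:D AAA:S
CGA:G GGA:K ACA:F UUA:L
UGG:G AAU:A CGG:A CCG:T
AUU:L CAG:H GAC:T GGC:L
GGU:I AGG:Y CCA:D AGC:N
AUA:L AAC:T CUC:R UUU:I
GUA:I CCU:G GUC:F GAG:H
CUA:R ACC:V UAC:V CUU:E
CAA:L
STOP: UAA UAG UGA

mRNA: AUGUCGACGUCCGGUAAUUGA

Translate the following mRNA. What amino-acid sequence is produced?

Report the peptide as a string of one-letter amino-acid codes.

Answer: MSDVIA

Derivation:
start AUG at pos 0
pos 0: AUG -> M; peptide=M
pos 3: UCG -> S; peptide=MS
pos 6: ACG -> D; peptide=MSD
pos 9: UCC -> V; peptide=MSDV
pos 12: GGU -> I; peptide=MSDVI
pos 15: AAU -> A; peptide=MSDVIA
pos 18: UGA -> STOP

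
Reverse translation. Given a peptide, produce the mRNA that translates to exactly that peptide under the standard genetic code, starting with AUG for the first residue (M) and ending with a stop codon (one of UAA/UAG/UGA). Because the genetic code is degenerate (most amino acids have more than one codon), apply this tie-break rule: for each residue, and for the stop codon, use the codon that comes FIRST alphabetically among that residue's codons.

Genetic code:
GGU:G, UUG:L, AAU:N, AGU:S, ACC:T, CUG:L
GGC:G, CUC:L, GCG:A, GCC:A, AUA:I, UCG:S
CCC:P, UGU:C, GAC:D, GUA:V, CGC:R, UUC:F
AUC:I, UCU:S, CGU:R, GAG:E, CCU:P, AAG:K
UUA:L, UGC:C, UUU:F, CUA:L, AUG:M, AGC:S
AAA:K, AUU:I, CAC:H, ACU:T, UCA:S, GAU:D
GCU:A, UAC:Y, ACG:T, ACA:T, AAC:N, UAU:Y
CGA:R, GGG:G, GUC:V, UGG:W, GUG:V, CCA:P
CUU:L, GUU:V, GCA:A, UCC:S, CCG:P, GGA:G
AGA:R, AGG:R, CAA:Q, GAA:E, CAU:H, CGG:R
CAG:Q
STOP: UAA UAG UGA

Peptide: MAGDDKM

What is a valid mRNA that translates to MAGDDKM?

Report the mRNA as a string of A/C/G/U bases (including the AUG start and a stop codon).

residue 1: M -> AUG (start codon)
residue 2: A codons sorted = GCA,GCC,GCG,GCU -> pick first = GCA
residue 3: G codons sorted = GGA,GGC,GGG,GGU -> pick first = GGA
residue 4: D codons sorted = GAC,GAU -> pick first = GAC
residue 5: D codons sorted = GAC,GAU -> pick first = GAC
residue 6: K codons sorted = AAA,AAG -> pick first = AAA
residue 7: M -> AUG (only codon)
terminator: stop codons sorted = UAA,UAG,UGA -> pick first = UAA

Answer: mRNA: AUGGCAGGAGACGACAAAAUGUAA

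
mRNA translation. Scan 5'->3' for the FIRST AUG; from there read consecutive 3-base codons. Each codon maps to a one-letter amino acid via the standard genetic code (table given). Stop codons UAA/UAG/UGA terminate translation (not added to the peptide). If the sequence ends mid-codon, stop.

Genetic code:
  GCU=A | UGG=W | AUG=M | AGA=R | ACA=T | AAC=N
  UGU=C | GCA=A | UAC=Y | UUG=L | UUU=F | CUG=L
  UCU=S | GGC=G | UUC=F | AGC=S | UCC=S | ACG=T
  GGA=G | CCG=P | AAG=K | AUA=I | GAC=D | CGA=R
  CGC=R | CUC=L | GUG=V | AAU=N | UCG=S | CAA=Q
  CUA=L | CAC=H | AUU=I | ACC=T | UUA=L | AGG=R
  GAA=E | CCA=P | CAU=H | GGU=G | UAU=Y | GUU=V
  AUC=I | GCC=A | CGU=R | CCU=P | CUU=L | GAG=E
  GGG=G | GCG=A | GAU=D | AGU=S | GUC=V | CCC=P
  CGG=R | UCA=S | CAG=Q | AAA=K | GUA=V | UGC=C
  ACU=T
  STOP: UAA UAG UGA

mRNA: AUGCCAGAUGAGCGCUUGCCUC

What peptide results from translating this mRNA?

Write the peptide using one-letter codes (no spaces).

Answer: MPDERLP

Derivation:
start AUG at pos 0
pos 0: AUG -> M; peptide=M
pos 3: CCA -> P; peptide=MP
pos 6: GAU -> D; peptide=MPD
pos 9: GAG -> E; peptide=MPDE
pos 12: CGC -> R; peptide=MPDER
pos 15: UUG -> L; peptide=MPDERL
pos 18: CCU -> P; peptide=MPDERLP
pos 21: only 1 nt remain (<3), stop (end of mRNA)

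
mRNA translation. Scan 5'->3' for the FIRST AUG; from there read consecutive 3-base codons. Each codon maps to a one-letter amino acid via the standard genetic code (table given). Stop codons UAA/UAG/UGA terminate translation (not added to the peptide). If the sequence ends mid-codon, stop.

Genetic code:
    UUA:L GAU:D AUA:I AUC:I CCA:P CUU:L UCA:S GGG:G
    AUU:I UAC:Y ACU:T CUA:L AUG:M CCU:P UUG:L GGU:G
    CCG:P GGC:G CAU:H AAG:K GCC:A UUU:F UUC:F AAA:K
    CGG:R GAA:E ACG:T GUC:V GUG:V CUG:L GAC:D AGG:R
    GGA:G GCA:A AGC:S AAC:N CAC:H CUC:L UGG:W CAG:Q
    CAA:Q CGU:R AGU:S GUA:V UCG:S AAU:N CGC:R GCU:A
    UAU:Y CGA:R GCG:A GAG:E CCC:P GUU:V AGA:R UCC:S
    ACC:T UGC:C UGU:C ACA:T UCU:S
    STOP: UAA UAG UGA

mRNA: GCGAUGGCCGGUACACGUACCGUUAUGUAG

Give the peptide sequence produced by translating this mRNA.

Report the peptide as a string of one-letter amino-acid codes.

start AUG at pos 3
pos 3: AUG -> M; peptide=M
pos 6: GCC -> A; peptide=MA
pos 9: GGU -> G; peptide=MAG
pos 12: ACA -> T; peptide=MAGT
pos 15: CGU -> R; peptide=MAGTR
pos 18: ACC -> T; peptide=MAGTRT
pos 21: GUU -> V; peptide=MAGTRTV
pos 24: AUG -> M; peptide=MAGTRTVM
pos 27: UAG -> STOP

Answer: MAGTRTVM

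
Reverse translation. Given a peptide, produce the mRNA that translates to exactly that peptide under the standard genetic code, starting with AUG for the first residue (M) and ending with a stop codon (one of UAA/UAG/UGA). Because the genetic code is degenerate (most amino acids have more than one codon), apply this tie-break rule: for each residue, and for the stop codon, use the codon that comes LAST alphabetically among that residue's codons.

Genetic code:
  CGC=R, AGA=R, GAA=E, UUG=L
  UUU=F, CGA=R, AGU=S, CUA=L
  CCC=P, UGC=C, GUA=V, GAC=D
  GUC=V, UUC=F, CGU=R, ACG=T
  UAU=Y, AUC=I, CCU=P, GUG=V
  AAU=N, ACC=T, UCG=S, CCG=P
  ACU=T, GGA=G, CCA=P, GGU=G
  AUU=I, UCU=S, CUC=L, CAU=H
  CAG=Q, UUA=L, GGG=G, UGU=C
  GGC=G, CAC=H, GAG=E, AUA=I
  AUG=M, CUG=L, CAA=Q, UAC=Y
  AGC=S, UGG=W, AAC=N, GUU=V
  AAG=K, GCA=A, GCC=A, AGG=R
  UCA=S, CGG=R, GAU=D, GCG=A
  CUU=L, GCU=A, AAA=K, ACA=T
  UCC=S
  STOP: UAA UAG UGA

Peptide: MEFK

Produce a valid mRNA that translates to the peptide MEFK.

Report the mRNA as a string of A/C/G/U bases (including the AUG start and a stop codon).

residue 1: M -> AUG (start codon)
residue 2: E codons sorted = GAA,GAG -> pick last = GAG
residue 3: F codons sorted = UUC,UUU -> pick last = UUU
residue 4: K codons sorted = AAA,AAG -> pick last = AAG
terminator: stop codons sorted = UAA,UAG,UGA -> pick last = UGA

Answer: mRNA: AUGGAGUUUAAGUGA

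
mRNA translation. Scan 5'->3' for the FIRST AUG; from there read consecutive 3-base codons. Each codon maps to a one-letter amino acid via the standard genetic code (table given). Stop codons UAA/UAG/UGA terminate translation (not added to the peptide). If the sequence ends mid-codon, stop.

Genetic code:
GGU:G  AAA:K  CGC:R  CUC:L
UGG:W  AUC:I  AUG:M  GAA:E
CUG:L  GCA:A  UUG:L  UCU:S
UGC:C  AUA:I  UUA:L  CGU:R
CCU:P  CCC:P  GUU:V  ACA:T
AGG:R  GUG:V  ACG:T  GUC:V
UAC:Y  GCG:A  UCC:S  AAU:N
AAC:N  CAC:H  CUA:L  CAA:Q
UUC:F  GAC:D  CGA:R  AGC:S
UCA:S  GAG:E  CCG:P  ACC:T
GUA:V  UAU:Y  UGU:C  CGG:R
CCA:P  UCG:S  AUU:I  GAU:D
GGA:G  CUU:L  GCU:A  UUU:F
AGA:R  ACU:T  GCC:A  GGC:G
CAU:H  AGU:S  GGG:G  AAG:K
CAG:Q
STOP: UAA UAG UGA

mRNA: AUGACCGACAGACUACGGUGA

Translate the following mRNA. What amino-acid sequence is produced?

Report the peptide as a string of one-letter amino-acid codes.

start AUG at pos 0
pos 0: AUG -> M; peptide=M
pos 3: ACC -> T; peptide=MT
pos 6: GAC -> D; peptide=MTD
pos 9: AGA -> R; peptide=MTDR
pos 12: CUA -> L; peptide=MTDRL
pos 15: CGG -> R; peptide=MTDRLR
pos 18: UGA -> STOP

Answer: MTDRLR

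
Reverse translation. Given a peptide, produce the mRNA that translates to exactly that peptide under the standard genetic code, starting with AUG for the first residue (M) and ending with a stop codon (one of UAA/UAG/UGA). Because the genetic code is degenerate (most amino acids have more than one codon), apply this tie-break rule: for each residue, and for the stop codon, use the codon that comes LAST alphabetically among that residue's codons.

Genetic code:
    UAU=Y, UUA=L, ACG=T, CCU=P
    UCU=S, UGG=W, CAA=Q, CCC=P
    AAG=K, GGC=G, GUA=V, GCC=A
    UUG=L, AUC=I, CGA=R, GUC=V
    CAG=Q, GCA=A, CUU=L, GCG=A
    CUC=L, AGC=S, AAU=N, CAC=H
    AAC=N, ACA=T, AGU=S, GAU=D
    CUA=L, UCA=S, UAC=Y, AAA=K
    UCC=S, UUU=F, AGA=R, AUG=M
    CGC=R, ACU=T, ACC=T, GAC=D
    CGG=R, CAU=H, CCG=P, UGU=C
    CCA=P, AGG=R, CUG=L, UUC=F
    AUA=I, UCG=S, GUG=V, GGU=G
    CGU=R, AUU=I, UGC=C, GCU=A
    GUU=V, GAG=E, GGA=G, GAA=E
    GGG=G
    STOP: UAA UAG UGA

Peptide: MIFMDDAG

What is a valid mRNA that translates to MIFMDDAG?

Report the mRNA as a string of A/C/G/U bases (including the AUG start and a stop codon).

residue 1: M -> AUG (start codon)
residue 2: I codons sorted = AUA,AUC,AUU -> pick last = AUU
residue 3: F codons sorted = UUC,UUU -> pick last = UUU
residue 4: M -> AUG (only codon)
residue 5: D codons sorted = GAC,GAU -> pick last = GAU
residue 6: D codons sorted = GAC,GAU -> pick last = GAU
residue 7: A codons sorted = GCA,GCC,GCG,GCU -> pick last = GCU
residue 8: G codons sorted = GGA,GGC,GGG,GGU -> pick last = GGU
terminator: stop codons sorted = UAA,UAG,UGA -> pick last = UGA

Answer: mRNA: AUGAUUUUUAUGGAUGAUGCUGGUUGA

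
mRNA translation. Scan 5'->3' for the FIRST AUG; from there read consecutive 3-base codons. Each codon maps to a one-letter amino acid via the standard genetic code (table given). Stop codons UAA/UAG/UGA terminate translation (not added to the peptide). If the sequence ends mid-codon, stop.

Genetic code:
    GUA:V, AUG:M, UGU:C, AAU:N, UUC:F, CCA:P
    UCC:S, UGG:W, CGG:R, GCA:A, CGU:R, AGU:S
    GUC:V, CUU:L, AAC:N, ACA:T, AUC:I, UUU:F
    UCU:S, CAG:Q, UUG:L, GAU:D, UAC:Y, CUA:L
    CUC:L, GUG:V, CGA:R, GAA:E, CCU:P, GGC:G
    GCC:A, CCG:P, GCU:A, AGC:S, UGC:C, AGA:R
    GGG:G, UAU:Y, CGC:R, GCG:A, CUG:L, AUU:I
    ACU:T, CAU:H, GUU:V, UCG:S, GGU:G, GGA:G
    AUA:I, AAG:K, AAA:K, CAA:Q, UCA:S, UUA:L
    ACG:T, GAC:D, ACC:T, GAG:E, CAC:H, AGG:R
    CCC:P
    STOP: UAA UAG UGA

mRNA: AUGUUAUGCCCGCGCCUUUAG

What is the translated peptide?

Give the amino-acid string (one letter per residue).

start AUG at pos 0
pos 0: AUG -> M; peptide=M
pos 3: UUA -> L; peptide=ML
pos 6: UGC -> C; peptide=MLC
pos 9: CCG -> P; peptide=MLCP
pos 12: CGC -> R; peptide=MLCPR
pos 15: CUU -> L; peptide=MLCPRL
pos 18: UAG -> STOP

Answer: MLCPRL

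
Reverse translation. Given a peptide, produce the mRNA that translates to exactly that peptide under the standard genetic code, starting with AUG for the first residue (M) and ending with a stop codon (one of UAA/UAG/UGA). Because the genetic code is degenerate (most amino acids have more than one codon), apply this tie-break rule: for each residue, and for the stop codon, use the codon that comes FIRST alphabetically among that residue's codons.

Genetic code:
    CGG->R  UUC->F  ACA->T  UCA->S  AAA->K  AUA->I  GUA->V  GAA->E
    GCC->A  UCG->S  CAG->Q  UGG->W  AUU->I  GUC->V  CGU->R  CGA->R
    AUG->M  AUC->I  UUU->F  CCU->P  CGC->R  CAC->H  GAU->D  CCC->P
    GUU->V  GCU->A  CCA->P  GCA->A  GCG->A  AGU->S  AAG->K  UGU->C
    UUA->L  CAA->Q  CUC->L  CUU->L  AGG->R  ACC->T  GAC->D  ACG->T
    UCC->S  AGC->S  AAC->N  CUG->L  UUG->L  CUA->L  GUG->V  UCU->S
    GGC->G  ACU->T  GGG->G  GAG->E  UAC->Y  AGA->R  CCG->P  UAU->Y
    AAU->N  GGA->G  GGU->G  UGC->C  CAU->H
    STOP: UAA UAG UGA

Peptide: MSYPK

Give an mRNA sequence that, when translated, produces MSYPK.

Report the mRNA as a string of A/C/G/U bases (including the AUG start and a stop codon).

Answer: mRNA: AUGAGCUACCCAAAAUAA

Derivation:
residue 1: M -> AUG (start codon)
residue 2: S codons sorted = AGC,AGU,UCA,UCC,UCG,UCU -> pick first = AGC
residue 3: Y codons sorted = UAC,UAU -> pick first = UAC
residue 4: P codons sorted = CCA,CCC,CCG,CCU -> pick first = CCA
residue 5: K codons sorted = AAA,AAG -> pick first = AAA
terminator: stop codons sorted = UAA,UAG,UGA -> pick first = UAA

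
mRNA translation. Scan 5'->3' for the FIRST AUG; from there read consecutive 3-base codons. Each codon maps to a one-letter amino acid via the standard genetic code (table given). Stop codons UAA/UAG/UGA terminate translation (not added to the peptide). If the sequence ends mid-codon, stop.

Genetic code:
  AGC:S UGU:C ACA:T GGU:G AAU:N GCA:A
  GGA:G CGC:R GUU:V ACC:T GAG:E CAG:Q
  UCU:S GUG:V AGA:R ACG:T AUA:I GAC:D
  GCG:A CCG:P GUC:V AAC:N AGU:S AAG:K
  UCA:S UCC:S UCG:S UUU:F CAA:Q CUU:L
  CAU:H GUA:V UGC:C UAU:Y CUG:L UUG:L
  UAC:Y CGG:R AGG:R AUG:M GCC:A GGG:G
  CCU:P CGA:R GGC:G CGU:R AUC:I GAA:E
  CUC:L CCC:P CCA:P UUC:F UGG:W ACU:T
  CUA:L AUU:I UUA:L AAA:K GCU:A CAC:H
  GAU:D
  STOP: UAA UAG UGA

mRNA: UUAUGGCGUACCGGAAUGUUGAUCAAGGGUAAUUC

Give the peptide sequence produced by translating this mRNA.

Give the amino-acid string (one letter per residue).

Answer: MAYRNVDQG

Derivation:
start AUG at pos 2
pos 2: AUG -> M; peptide=M
pos 5: GCG -> A; peptide=MA
pos 8: UAC -> Y; peptide=MAY
pos 11: CGG -> R; peptide=MAYR
pos 14: AAU -> N; peptide=MAYRN
pos 17: GUU -> V; peptide=MAYRNV
pos 20: GAU -> D; peptide=MAYRNVD
pos 23: CAA -> Q; peptide=MAYRNVDQ
pos 26: GGG -> G; peptide=MAYRNVDQG
pos 29: UAA -> STOP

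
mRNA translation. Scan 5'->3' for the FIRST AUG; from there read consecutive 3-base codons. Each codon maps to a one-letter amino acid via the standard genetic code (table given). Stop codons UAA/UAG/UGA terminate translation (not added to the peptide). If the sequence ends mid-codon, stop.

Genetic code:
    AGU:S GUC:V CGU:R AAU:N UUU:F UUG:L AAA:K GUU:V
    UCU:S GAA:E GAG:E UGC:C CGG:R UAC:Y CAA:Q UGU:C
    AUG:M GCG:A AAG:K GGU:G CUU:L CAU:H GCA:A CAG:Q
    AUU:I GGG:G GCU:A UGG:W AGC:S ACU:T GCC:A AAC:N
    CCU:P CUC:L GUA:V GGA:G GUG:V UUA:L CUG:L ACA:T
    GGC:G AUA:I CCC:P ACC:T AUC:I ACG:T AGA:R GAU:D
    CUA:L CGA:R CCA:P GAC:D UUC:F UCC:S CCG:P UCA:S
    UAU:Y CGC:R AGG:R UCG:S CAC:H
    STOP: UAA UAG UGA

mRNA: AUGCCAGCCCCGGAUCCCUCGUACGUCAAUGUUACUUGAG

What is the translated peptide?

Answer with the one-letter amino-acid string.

start AUG at pos 0
pos 0: AUG -> M; peptide=M
pos 3: CCA -> P; peptide=MP
pos 6: GCC -> A; peptide=MPA
pos 9: CCG -> P; peptide=MPAP
pos 12: GAU -> D; peptide=MPAPD
pos 15: CCC -> P; peptide=MPAPDP
pos 18: UCG -> S; peptide=MPAPDPS
pos 21: UAC -> Y; peptide=MPAPDPSY
pos 24: GUC -> V; peptide=MPAPDPSYV
pos 27: AAU -> N; peptide=MPAPDPSYVN
pos 30: GUU -> V; peptide=MPAPDPSYVNV
pos 33: ACU -> T; peptide=MPAPDPSYVNVT
pos 36: UGA -> STOP

Answer: MPAPDPSYVNVT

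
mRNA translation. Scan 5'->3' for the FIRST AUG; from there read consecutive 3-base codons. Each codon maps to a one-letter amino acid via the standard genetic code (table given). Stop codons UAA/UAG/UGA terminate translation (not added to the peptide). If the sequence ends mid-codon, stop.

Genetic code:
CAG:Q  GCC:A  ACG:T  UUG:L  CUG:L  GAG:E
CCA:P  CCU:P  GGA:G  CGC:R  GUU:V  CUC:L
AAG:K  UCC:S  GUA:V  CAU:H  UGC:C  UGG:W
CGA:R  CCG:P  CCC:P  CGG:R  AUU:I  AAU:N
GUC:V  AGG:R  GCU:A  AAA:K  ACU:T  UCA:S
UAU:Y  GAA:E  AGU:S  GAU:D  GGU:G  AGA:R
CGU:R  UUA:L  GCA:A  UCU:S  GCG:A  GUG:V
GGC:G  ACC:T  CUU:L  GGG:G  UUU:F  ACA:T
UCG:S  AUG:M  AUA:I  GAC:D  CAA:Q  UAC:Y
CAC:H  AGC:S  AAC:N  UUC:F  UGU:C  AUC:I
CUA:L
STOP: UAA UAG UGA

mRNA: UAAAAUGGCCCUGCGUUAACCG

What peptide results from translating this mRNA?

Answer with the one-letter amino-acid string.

start AUG at pos 4
pos 4: AUG -> M; peptide=M
pos 7: GCC -> A; peptide=MA
pos 10: CUG -> L; peptide=MAL
pos 13: CGU -> R; peptide=MALR
pos 16: UAA -> STOP

Answer: MALR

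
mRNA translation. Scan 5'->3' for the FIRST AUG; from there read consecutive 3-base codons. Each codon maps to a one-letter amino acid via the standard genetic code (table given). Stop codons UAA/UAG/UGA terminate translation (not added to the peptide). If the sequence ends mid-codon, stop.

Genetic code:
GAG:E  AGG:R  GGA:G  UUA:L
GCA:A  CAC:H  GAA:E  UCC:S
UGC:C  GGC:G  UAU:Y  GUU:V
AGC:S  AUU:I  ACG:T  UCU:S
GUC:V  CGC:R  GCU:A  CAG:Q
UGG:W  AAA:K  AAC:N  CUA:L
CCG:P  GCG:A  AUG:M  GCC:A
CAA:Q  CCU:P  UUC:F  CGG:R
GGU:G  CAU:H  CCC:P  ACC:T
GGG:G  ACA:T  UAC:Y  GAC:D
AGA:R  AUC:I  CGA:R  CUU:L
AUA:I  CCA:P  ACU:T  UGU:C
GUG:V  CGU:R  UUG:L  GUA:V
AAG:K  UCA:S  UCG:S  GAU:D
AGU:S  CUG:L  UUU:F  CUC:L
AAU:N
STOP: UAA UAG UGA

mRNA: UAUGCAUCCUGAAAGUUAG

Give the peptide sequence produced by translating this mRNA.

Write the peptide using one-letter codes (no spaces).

start AUG at pos 1
pos 1: AUG -> M; peptide=M
pos 4: CAU -> H; peptide=MH
pos 7: CCU -> P; peptide=MHP
pos 10: GAA -> E; peptide=MHPE
pos 13: AGU -> S; peptide=MHPES
pos 16: UAG -> STOP

Answer: MHPES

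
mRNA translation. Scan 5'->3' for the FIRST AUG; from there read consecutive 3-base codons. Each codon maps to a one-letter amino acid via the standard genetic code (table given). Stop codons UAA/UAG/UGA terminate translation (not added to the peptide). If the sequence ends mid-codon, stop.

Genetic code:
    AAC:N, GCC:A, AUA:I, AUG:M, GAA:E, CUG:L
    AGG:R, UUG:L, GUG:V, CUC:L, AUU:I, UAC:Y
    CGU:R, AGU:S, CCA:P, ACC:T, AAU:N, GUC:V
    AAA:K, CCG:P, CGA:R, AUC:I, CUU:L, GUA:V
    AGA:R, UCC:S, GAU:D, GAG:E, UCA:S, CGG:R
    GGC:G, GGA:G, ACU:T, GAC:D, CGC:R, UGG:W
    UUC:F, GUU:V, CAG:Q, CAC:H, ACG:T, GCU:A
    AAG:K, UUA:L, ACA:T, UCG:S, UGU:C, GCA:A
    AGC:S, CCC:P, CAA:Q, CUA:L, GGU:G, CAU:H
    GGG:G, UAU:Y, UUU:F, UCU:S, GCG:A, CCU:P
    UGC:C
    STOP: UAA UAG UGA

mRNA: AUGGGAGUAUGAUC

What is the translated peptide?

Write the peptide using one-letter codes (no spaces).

Answer: MGV

Derivation:
start AUG at pos 0
pos 0: AUG -> M; peptide=M
pos 3: GGA -> G; peptide=MG
pos 6: GUA -> V; peptide=MGV
pos 9: UGA -> STOP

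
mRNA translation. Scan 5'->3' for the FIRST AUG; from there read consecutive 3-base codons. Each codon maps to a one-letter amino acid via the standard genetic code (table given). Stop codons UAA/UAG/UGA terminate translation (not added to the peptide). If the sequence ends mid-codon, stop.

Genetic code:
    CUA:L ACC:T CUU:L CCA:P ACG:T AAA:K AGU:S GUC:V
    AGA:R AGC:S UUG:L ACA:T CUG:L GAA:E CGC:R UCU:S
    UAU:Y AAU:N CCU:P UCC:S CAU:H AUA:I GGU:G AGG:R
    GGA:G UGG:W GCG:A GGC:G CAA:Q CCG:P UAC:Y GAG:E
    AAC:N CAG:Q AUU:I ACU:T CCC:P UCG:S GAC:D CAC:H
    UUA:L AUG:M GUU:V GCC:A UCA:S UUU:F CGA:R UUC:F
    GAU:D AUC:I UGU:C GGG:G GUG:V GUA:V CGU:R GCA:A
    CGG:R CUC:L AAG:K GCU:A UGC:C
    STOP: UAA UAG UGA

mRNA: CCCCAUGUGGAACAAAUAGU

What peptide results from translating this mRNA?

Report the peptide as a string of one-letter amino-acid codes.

start AUG at pos 4
pos 4: AUG -> M; peptide=M
pos 7: UGG -> W; peptide=MW
pos 10: AAC -> N; peptide=MWN
pos 13: AAA -> K; peptide=MWNK
pos 16: UAG -> STOP

Answer: MWNK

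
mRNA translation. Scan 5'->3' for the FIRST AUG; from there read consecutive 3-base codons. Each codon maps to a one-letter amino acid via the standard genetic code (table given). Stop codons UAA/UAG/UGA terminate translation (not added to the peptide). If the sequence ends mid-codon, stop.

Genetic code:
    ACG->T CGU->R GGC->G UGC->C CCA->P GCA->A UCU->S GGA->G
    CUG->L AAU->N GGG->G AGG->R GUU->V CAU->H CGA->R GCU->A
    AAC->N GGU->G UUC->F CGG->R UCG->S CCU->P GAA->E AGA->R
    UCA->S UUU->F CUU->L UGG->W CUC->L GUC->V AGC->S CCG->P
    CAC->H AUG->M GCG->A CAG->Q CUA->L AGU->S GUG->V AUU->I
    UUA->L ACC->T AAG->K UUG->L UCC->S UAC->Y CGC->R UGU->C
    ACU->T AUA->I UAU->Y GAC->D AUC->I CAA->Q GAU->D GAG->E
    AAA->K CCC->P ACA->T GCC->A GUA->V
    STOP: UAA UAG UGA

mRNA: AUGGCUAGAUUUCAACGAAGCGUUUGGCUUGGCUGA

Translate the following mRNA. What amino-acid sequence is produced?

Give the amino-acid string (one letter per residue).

start AUG at pos 0
pos 0: AUG -> M; peptide=M
pos 3: GCU -> A; peptide=MA
pos 6: AGA -> R; peptide=MAR
pos 9: UUU -> F; peptide=MARF
pos 12: CAA -> Q; peptide=MARFQ
pos 15: CGA -> R; peptide=MARFQR
pos 18: AGC -> S; peptide=MARFQRS
pos 21: GUU -> V; peptide=MARFQRSV
pos 24: UGG -> W; peptide=MARFQRSVW
pos 27: CUU -> L; peptide=MARFQRSVWL
pos 30: GGC -> G; peptide=MARFQRSVWLG
pos 33: UGA -> STOP

Answer: MARFQRSVWLG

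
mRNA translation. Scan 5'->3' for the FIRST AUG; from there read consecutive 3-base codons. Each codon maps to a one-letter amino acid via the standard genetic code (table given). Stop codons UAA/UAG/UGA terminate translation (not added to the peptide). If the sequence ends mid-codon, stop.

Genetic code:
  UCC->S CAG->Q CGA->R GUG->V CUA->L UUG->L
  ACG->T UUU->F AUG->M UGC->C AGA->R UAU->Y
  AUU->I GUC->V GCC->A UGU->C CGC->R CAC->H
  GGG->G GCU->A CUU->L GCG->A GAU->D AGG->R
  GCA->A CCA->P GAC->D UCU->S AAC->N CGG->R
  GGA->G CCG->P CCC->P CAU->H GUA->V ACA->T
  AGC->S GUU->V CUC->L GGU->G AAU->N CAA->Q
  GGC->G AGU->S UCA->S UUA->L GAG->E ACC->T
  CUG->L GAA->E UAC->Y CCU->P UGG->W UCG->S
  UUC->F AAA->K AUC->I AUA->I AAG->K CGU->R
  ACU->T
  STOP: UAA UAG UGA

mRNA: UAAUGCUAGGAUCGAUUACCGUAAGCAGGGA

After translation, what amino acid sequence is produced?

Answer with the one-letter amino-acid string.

Answer: MLGSITVSR

Derivation:
start AUG at pos 2
pos 2: AUG -> M; peptide=M
pos 5: CUA -> L; peptide=ML
pos 8: GGA -> G; peptide=MLG
pos 11: UCG -> S; peptide=MLGS
pos 14: AUU -> I; peptide=MLGSI
pos 17: ACC -> T; peptide=MLGSIT
pos 20: GUA -> V; peptide=MLGSITV
pos 23: AGC -> S; peptide=MLGSITVS
pos 26: AGG -> R; peptide=MLGSITVSR
pos 29: only 2 nt remain (<3), stop (end of mRNA)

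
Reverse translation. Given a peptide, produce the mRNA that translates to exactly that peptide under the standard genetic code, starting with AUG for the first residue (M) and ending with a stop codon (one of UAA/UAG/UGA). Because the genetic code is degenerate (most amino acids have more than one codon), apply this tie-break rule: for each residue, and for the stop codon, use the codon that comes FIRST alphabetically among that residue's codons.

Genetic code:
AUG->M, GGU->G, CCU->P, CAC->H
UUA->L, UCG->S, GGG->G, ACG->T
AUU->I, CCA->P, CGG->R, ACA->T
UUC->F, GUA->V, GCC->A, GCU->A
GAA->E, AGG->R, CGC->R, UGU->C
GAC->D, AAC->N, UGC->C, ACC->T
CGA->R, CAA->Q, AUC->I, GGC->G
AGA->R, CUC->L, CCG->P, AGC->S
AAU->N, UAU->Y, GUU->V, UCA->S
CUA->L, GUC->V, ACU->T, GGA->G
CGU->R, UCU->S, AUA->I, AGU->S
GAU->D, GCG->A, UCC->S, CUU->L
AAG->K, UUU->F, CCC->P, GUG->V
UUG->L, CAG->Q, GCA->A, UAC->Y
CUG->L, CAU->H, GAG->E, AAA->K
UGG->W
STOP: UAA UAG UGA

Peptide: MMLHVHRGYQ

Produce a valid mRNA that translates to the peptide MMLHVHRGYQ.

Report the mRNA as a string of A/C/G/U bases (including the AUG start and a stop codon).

Answer: mRNA: AUGAUGCUACACGUACACAGAGGAUACCAAUAA

Derivation:
residue 1: M -> AUG (start codon)
residue 2: M -> AUG (only codon)
residue 3: L codons sorted = CUA,CUC,CUG,CUU,UUA,UUG -> pick first = CUA
residue 4: H codons sorted = CAC,CAU -> pick first = CAC
residue 5: V codons sorted = GUA,GUC,GUG,GUU -> pick first = GUA
residue 6: H codons sorted = CAC,CAU -> pick first = CAC
residue 7: R codons sorted = AGA,AGG,CGA,CGC,CGG,CGU -> pick first = AGA
residue 8: G codons sorted = GGA,GGC,GGG,GGU -> pick first = GGA
residue 9: Y codons sorted = UAC,UAU -> pick first = UAC
residue 10: Q codons sorted = CAA,CAG -> pick first = CAA
terminator: stop codons sorted = UAA,UAG,UGA -> pick first = UAA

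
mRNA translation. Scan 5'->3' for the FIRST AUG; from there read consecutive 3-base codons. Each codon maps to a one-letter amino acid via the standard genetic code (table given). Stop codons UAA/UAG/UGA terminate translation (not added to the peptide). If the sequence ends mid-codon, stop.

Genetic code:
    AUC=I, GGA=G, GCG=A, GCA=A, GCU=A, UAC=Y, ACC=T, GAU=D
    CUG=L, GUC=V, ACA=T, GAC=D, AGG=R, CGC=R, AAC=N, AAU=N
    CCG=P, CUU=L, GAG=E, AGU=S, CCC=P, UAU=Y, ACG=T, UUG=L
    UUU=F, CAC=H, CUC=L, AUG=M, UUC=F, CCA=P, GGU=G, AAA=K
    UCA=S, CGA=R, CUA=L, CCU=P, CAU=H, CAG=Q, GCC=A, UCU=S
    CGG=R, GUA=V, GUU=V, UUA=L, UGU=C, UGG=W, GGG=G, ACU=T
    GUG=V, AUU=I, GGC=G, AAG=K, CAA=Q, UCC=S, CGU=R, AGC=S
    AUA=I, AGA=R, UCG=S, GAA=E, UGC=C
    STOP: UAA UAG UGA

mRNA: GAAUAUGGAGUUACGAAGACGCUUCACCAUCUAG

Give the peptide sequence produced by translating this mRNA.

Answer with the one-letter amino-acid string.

start AUG at pos 4
pos 4: AUG -> M; peptide=M
pos 7: GAG -> E; peptide=ME
pos 10: UUA -> L; peptide=MEL
pos 13: CGA -> R; peptide=MELR
pos 16: AGA -> R; peptide=MELRR
pos 19: CGC -> R; peptide=MELRRR
pos 22: UUC -> F; peptide=MELRRRF
pos 25: ACC -> T; peptide=MELRRRFT
pos 28: AUC -> I; peptide=MELRRRFTI
pos 31: UAG -> STOP

Answer: MELRRRFTI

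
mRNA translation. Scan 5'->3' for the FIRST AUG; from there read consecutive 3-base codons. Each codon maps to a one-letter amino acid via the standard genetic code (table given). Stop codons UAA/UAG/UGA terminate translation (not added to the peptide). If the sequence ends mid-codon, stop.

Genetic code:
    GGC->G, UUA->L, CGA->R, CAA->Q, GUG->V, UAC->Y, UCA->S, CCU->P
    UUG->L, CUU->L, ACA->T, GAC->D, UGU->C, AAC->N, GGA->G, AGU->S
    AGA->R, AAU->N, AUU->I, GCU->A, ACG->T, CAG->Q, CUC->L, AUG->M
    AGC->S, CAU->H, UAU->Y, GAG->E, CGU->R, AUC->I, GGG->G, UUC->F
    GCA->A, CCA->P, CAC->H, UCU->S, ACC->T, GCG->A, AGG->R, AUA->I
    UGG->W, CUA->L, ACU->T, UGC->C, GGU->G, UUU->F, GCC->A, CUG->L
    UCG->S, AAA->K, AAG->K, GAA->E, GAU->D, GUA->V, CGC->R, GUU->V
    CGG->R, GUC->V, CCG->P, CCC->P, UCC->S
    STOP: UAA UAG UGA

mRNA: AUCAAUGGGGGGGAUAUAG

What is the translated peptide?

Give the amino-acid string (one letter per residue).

start AUG at pos 4
pos 4: AUG -> M; peptide=M
pos 7: GGG -> G; peptide=MG
pos 10: GGG -> G; peptide=MGG
pos 13: AUA -> I; peptide=MGGI
pos 16: UAG -> STOP

Answer: MGGI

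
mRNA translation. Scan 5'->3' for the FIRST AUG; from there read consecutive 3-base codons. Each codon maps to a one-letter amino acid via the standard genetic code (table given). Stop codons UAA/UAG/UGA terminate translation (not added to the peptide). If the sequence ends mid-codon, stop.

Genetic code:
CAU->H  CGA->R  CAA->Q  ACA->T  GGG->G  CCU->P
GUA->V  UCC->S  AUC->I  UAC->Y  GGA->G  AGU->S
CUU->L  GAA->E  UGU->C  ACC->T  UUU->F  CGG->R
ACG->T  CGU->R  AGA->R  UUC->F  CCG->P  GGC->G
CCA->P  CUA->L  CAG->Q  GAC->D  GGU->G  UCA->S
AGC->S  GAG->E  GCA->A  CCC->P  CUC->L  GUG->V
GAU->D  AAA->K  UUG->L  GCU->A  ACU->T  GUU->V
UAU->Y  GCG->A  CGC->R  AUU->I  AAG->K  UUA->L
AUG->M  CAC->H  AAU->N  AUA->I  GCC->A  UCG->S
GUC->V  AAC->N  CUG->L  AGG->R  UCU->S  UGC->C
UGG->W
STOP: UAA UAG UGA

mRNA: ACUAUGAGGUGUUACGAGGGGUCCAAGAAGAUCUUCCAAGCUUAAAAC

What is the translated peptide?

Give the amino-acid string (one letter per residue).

Answer: MRCYEGSKKIFQA

Derivation:
start AUG at pos 3
pos 3: AUG -> M; peptide=M
pos 6: AGG -> R; peptide=MR
pos 9: UGU -> C; peptide=MRC
pos 12: UAC -> Y; peptide=MRCY
pos 15: GAG -> E; peptide=MRCYE
pos 18: GGG -> G; peptide=MRCYEG
pos 21: UCC -> S; peptide=MRCYEGS
pos 24: AAG -> K; peptide=MRCYEGSK
pos 27: AAG -> K; peptide=MRCYEGSKK
pos 30: AUC -> I; peptide=MRCYEGSKKI
pos 33: UUC -> F; peptide=MRCYEGSKKIF
pos 36: CAA -> Q; peptide=MRCYEGSKKIFQ
pos 39: GCU -> A; peptide=MRCYEGSKKIFQA
pos 42: UAA -> STOP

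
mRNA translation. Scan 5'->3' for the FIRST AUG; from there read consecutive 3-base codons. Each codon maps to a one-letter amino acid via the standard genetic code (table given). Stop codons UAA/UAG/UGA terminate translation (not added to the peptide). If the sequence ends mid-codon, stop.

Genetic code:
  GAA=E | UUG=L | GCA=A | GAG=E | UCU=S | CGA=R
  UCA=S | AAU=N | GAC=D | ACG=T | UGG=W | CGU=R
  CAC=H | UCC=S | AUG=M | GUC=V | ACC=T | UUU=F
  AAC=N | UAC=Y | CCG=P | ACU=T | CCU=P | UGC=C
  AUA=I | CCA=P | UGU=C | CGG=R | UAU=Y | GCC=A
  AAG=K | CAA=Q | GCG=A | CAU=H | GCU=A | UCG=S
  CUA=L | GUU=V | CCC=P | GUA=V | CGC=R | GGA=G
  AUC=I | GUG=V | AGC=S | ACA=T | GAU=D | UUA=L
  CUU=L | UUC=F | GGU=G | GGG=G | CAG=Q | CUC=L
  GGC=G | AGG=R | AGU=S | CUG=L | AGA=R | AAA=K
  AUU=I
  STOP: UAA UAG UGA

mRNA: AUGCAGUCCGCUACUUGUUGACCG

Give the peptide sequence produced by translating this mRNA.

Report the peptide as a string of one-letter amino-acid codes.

Answer: MQSATC

Derivation:
start AUG at pos 0
pos 0: AUG -> M; peptide=M
pos 3: CAG -> Q; peptide=MQ
pos 6: UCC -> S; peptide=MQS
pos 9: GCU -> A; peptide=MQSA
pos 12: ACU -> T; peptide=MQSAT
pos 15: UGU -> C; peptide=MQSATC
pos 18: UGA -> STOP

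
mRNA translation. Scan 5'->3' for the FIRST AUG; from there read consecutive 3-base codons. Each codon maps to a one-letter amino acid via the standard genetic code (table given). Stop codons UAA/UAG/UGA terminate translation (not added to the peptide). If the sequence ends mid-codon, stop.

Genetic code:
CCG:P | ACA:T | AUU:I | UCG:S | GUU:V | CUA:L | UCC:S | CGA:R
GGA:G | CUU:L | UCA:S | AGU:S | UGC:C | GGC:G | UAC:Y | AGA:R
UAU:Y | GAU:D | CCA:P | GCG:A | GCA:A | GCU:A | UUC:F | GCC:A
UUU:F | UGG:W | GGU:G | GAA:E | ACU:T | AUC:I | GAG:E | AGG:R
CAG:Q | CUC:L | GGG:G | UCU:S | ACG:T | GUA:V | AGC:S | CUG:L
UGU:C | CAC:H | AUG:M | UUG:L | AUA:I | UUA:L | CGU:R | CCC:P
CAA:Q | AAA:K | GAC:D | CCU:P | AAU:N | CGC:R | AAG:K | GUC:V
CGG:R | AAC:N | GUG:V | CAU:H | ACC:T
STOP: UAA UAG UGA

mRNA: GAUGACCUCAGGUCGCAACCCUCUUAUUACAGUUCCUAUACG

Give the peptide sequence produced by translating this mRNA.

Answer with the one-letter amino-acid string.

Answer: MTSGRNPLITVPI

Derivation:
start AUG at pos 1
pos 1: AUG -> M; peptide=M
pos 4: ACC -> T; peptide=MT
pos 7: UCA -> S; peptide=MTS
pos 10: GGU -> G; peptide=MTSG
pos 13: CGC -> R; peptide=MTSGR
pos 16: AAC -> N; peptide=MTSGRN
pos 19: CCU -> P; peptide=MTSGRNP
pos 22: CUU -> L; peptide=MTSGRNPL
pos 25: AUU -> I; peptide=MTSGRNPLI
pos 28: ACA -> T; peptide=MTSGRNPLIT
pos 31: GUU -> V; peptide=MTSGRNPLITV
pos 34: CCU -> P; peptide=MTSGRNPLITVP
pos 37: AUA -> I; peptide=MTSGRNPLITVPI
pos 40: only 2 nt remain (<3), stop (end of mRNA)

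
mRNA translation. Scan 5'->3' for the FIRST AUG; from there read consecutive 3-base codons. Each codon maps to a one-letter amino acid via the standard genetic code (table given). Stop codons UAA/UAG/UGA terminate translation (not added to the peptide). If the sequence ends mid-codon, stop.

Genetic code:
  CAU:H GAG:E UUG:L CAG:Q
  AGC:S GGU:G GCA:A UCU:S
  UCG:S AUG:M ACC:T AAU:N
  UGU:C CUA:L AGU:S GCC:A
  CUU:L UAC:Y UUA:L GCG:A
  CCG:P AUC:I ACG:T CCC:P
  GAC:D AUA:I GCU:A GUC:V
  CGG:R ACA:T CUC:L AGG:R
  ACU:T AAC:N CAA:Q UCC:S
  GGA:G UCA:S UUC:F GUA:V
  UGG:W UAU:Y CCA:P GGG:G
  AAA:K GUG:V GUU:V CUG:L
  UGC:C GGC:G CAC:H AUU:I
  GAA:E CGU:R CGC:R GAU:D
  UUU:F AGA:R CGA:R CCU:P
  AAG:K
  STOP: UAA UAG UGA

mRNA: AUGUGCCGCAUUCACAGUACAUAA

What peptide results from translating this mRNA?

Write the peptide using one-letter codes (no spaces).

Answer: MCRIHST

Derivation:
start AUG at pos 0
pos 0: AUG -> M; peptide=M
pos 3: UGC -> C; peptide=MC
pos 6: CGC -> R; peptide=MCR
pos 9: AUU -> I; peptide=MCRI
pos 12: CAC -> H; peptide=MCRIH
pos 15: AGU -> S; peptide=MCRIHS
pos 18: ACA -> T; peptide=MCRIHST
pos 21: UAA -> STOP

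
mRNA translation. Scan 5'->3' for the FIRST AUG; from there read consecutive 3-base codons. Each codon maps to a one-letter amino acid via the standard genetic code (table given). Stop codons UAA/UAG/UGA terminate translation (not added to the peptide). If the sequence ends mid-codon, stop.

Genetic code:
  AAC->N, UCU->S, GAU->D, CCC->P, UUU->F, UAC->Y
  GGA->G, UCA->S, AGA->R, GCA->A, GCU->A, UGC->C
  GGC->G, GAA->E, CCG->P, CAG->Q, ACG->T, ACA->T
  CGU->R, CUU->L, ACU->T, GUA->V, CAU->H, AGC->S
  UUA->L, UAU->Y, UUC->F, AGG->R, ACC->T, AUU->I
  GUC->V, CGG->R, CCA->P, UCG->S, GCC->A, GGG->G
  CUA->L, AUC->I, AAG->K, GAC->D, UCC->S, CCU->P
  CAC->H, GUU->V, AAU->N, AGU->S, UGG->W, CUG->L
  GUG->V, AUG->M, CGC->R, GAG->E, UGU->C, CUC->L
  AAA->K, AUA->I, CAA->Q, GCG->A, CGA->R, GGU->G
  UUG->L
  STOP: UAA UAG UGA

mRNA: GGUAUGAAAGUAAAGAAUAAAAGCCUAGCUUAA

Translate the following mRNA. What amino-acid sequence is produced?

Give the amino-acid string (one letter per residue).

start AUG at pos 3
pos 3: AUG -> M; peptide=M
pos 6: AAA -> K; peptide=MK
pos 9: GUA -> V; peptide=MKV
pos 12: AAG -> K; peptide=MKVK
pos 15: AAU -> N; peptide=MKVKN
pos 18: AAA -> K; peptide=MKVKNK
pos 21: AGC -> S; peptide=MKVKNKS
pos 24: CUA -> L; peptide=MKVKNKSL
pos 27: GCU -> A; peptide=MKVKNKSLA
pos 30: UAA -> STOP

Answer: MKVKNKSLA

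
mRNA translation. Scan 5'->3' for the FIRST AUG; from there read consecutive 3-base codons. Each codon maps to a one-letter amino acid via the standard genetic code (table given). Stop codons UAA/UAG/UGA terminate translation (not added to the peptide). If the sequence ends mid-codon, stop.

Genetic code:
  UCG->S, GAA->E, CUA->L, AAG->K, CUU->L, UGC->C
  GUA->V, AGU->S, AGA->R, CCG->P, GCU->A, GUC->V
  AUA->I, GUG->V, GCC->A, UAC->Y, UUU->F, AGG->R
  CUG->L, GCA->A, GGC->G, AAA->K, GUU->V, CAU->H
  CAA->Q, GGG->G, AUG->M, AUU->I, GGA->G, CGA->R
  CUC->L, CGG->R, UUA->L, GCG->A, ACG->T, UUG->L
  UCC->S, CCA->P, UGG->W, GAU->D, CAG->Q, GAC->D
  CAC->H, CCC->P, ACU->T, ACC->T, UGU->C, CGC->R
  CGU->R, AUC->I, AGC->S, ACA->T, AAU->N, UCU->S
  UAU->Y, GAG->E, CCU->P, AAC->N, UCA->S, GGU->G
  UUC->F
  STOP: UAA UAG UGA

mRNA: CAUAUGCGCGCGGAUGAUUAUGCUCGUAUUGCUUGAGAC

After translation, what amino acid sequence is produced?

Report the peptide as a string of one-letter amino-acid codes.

start AUG at pos 3
pos 3: AUG -> M; peptide=M
pos 6: CGC -> R; peptide=MR
pos 9: GCG -> A; peptide=MRA
pos 12: GAU -> D; peptide=MRAD
pos 15: GAU -> D; peptide=MRADD
pos 18: UAU -> Y; peptide=MRADDY
pos 21: GCU -> A; peptide=MRADDYA
pos 24: CGU -> R; peptide=MRADDYAR
pos 27: AUU -> I; peptide=MRADDYARI
pos 30: GCU -> A; peptide=MRADDYARIA
pos 33: UGA -> STOP

Answer: MRADDYARIA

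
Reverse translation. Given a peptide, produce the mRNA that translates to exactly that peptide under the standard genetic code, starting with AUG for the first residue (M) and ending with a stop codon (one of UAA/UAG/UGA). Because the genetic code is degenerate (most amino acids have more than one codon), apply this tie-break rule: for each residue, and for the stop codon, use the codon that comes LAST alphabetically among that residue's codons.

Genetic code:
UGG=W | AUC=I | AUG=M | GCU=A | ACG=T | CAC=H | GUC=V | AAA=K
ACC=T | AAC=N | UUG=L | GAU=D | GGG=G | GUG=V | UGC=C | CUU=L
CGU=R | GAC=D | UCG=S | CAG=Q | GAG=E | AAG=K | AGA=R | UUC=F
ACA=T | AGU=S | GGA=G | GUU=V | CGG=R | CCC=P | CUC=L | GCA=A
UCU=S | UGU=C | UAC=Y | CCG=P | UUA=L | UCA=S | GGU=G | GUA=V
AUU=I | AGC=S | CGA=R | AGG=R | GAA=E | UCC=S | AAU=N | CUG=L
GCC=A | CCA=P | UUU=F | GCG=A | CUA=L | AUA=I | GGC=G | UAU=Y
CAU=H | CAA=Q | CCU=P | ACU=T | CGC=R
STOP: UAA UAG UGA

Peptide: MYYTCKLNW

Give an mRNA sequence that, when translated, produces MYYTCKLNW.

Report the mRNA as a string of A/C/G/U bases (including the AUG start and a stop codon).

residue 1: M -> AUG (start codon)
residue 2: Y codons sorted = UAC,UAU -> pick last = UAU
residue 3: Y codons sorted = UAC,UAU -> pick last = UAU
residue 4: T codons sorted = ACA,ACC,ACG,ACU -> pick last = ACU
residue 5: C codons sorted = UGC,UGU -> pick last = UGU
residue 6: K codons sorted = AAA,AAG -> pick last = AAG
residue 7: L codons sorted = CUA,CUC,CUG,CUU,UUA,UUG -> pick last = UUG
residue 8: N codons sorted = AAC,AAU -> pick last = AAU
residue 9: W -> UGG (only codon)
terminator: stop codons sorted = UAA,UAG,UGA -> pick last = UGA

Answer: mRNA: AUGUAUUAUACUUGUAAGUUGAAUUGGUGA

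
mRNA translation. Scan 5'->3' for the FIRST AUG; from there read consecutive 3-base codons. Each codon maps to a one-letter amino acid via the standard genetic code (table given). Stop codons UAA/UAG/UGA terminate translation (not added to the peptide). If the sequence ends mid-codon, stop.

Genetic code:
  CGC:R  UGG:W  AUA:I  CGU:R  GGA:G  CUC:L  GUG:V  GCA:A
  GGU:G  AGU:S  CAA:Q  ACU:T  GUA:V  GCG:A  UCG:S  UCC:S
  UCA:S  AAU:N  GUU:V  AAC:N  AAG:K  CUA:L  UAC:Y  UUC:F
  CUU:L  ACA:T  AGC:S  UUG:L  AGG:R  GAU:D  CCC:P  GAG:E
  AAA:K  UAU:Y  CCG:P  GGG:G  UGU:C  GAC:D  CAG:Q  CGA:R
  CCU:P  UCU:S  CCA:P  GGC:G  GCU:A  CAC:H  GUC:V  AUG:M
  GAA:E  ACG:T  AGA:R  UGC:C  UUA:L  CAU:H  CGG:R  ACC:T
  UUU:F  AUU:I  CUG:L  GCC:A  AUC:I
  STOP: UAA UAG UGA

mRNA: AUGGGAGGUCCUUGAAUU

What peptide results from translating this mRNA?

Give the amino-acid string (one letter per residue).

Answer: MGGP

Derivation:
start AUG at pos 0
pos 0: AUG -> M; peptide=M
pos 3: GGA -> G; peptide=MG
pos 6: GGU -> G; peptide=MGG
pos 9: CCU -> P; peptide=MGGP
pos 12: UGA -> STOP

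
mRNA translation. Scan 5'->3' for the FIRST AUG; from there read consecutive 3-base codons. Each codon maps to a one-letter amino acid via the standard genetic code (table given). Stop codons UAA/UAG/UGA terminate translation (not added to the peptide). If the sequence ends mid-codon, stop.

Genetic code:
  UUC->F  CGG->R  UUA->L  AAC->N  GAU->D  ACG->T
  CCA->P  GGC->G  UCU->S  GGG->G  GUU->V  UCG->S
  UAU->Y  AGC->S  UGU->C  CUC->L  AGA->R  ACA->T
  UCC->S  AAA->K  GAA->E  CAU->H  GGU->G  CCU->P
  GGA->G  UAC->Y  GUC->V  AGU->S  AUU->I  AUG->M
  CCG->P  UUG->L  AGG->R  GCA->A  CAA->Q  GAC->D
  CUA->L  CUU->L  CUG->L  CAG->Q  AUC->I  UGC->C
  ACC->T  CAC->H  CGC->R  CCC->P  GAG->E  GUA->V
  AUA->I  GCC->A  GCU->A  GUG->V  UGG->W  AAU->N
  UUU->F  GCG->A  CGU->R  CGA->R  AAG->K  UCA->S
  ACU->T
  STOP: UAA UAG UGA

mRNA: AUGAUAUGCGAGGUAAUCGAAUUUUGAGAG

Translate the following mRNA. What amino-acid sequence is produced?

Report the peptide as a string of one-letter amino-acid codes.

Answer: MICEVIEF

Derivation:
start AUG at pos 0
pos 0: AUG -> M; peptide=M
pos 3: AUA -> I; peptide=MI
pos 6: UGC -> C; peptide=MIC
pos 9: GAG -> E; peptide=MICE
pos 12: GUA -> V; peptide=MICEV
pos 15: AUC -> I; peptide=MICEVI
pos 18: GAA -> E; peptide=MICEVIE
pos 21: UUU -> F; peptide=MICEVIEF
pos 24: UGA -> STOP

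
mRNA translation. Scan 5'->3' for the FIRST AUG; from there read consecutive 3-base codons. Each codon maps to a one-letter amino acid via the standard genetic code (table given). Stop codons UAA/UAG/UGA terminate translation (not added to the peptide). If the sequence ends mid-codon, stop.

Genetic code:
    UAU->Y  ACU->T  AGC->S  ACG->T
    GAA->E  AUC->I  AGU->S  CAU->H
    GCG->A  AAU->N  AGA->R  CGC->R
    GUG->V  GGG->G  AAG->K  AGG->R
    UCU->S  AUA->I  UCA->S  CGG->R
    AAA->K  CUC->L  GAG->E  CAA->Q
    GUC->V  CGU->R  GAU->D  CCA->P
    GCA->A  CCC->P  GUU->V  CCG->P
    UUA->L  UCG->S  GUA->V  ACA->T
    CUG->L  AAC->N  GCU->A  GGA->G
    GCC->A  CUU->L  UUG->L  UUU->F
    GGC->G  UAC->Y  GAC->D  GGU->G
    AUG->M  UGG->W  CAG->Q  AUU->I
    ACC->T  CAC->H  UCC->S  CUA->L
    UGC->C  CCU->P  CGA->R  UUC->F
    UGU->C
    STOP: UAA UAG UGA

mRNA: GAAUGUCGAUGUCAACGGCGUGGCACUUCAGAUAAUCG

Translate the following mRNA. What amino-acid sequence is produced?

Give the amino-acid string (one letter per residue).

start AUG at pos 2
pos 2: AUG -> M; peptide=M
pos 5: UCG -> S; peptide=MS
pos 8: AUG -> M; peptide=MSM
pos 11: UCA -> S; peptide=MSMS
pos 14: ACG -> T; peptide=MSMST
pos 17: GCG -> A; peptide=MSMSTA
pos 20: UGG -> W; peptide=MSMSTAW
pos 23: CAC -> H; peptide=MSMSTAWH
pos 26: UUC -> F; peptide=MSMSTAWHF
pos 29: AGA -> R; peptide=MSMSTAWHFR
pos 32: UAA -> STOP

Answer: MSMSTAWHFR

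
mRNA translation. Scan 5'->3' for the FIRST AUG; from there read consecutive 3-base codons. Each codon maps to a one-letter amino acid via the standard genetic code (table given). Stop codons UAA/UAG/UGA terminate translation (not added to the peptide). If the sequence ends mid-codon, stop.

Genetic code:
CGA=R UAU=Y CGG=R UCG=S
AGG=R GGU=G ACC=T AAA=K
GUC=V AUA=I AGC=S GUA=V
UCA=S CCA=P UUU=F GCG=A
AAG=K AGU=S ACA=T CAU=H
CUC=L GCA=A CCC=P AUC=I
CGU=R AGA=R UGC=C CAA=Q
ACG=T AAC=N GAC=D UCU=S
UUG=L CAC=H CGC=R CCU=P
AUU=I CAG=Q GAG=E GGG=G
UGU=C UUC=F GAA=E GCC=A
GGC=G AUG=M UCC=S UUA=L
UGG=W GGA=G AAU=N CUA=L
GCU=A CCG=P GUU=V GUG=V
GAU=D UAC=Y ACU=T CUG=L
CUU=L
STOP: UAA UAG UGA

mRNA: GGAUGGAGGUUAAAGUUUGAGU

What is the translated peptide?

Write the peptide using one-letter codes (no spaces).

Answer: MEVKV

Derivation:
start AUG at pos 2
pos 2: AUG -> M; peptide=M
pos 5: GAG -> E; peptide=ME
pos 8: GUU -> V; peptide=MEV
pos 11: AAA -> K; peptide=MEVK
pos 14: GUU -> V; peptide=MEVKV
pos 17: UGA -> STOP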